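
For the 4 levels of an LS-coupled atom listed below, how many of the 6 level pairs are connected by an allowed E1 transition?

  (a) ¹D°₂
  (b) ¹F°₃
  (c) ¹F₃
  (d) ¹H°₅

2

(a)–(b): forbidden (parity).
(a)–(c): allowed.
(a)–(d): forbidden (parity, ΔL, ΔJ).
(b)–(c): allowed.
(b)–(d): forbidden (parity, ΔL, ΔJ).
(c)–(d): forbidden (ΔL, ΔJ).
Allowed pairs: 2 of 6.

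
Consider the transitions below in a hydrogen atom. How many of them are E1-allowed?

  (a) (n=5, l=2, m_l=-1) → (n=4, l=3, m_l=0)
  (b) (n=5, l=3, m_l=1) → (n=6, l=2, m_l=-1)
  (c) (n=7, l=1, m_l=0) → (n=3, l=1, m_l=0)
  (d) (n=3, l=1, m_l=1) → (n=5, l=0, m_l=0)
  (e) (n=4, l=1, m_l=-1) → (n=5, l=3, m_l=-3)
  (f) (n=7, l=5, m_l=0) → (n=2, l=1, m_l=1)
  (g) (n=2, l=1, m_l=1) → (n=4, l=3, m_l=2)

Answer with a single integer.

2

(a) allowed
(b) forbidden — Δm_l = -2 (E1 requires Δm_l = 0, ±1)
(c) forbidden — Δl = +0 (E1 requires Δl = ±1)
(d) allowed
(e) forbidden — Δl = +2 (E1 requires Δl = ±1); Δm_l = -2 (E1 requires Δm_l = 0, ±1)
(f) forbidden — Δl = -4 (E1 requires Δl = ±1)
(g) forbidden — Δl = +2 (E1 requires Δl = ±1)
Total allowed: 2 of 7.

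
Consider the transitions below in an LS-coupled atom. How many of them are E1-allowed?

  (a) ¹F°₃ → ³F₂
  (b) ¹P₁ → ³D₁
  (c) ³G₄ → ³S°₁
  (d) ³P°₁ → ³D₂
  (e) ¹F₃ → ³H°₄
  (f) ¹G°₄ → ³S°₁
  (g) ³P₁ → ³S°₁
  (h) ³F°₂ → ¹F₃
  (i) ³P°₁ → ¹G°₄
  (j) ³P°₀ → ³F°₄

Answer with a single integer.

2

(a) forbidden (ΔS fails)
(b) forbidden (parity, ΔS fail)
(c) forbidden (ΔL, ΔJ fail)
(d) allowed
(e) forbidden (ΔS, ΔL fail)
(f) forbidden (parity, ΔS, ΔL, ΔJ fail)
(g) allowed
(h) forbidden (ΔS fails)
(i) forbidden (parity, ΔS, ΔL, ΔJ fail)
(j) forbidden (parity, ΔL, ΔJ fail)
Total allowed: 2 of 10.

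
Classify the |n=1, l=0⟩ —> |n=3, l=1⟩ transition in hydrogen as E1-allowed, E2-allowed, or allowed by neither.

Δl = 1 − 0 = +1; l_i + l_f = 1.
E1 (Δl = ±1): satisfied.
E2 (Δl = 0,±2, l_i+l_f ≥ 2): not satisfied.

E1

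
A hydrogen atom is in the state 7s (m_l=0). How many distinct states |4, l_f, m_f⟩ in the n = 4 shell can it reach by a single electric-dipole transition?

E1 requires Δl = ±1, so l_f ∈ {-1, 1}; with 0 ≤ l_f ≤ n_f−1 = 3, the allowed l_f values are {1}.
For l_f = 1: m_f ∈ {m_i−1, m_i, m_i+1} ∩ [−1, 1] = {-1, 0, 1} → 3 states.
Total: 3.

3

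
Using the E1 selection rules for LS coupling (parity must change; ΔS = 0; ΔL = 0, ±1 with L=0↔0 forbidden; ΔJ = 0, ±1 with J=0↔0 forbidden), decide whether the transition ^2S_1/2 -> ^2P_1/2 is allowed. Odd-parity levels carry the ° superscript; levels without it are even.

forbidden

Initial level: S=1/2, L=0, J=1/2, parity even. Final level: S=1/2, L=1, J=1/2, parity even.
Parity must change: even → even — ✗.
ΔS = 0: S: 1/2 → 1/2 — ✓.
ΔL = 0, ±1 (not L=0↔0): L: 0 → 1, ΔL = +1 — ✓.
ΔJ = 0, ±1 (not J=0↔0): J: 1/2 → 1/2, ΔJ = +0 — ✓.
Rule(s) violated: parity.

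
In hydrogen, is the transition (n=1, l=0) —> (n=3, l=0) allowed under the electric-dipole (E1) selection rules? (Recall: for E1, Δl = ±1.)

forbidden

l: 0 → 0 (Δl = +0). Δl = ±1 fails.
The transition is electric-dipole forbidden.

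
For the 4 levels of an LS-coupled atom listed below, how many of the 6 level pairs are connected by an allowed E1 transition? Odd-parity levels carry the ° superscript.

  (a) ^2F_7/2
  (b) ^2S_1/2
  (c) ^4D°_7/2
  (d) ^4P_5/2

1

(a)–(b): forbidden (parity, ΔL, ΔJ).
(a)–(c): forbidden (ΔS).
(a)–(d): forbidden (parity, ΔS, ΔL).
(b)–(c): forbidden (ΔS, ΔL, ΔJ).
(b)–(d): forbidden (parity, ΔS, ΔJ).
(c)–(d): allowed.
Allowed pairs: 1 of 6.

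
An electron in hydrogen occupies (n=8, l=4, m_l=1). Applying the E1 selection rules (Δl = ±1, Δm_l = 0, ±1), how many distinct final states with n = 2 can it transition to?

E1 requires l_f ∈ {3, 5}, but neither lies in [0, 1], so no final state is reachable.
Total: 0.

0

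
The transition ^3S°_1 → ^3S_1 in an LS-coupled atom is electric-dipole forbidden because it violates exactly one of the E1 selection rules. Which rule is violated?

the L=0 ↔ L=0 exclusion

Reading off the term symbols: S 1→1, L 0→0, J 1→1, parity odd→even.
Parity must change: odd → even — ok.
ΔS = 0: S: 1 → 1 — ok.
ΔL = 0, ±1 (not L=0↔0): L: 0 → 0, ΔL = +0 — fails.
ΔJ = 0, ±1 (not J=0↔0): J: 1 → 1, ΔJ = +0 — ok.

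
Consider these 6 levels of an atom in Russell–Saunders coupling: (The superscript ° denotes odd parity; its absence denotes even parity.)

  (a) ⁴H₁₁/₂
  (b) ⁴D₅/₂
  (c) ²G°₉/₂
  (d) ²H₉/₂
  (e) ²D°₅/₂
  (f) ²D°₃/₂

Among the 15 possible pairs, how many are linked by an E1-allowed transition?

1

(a)–(b): forbidden (parity, ΔL, ΔJ).
(a)–(c): forbidden (ΔS).
(a)–(d): forbidden (parity, ΔS).
(a)–(e): forbidden (ΔS, ΔL, ΔJ).
(a)–(f): forbidden (ΔS, ΔL, ΔJ).
(b)–(c): forbidden (ΔS, ΔL, ΔJ).
(b)–(d): forbidden (parity, ΔS, ΔL, ΔJ).
(b)–(e): forbidden (ΔS).
(b)–(f): forbidden (ΔS).
(c)–(d): allowed.
(c)–(e): forbidden (parity, ΔL, ΔJ).
(c)–(f): forbidden (parity, ΔL, ΔJ).
(d)–(e): forbidden (ΔL, ΔJ).
(d)–(f): forbidden (ΔL, ΔJ).
(e)–(f): forbidden (parity).
Allowed pairs: 1 of 15.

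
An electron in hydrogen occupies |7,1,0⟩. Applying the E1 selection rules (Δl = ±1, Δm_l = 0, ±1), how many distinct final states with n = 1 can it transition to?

1

E1 requires Δl = ±1, so l_f ∈ {0, 2}; with 0 ≤ l_f ≤ n_f−1 = 0, the allowed l_f values are {0}.
For l_f = 0: m_f ∈ {m_i−1, m_i, m_i+1} ∩ [−0, 0] = {0} → 1 state.
Total: 1.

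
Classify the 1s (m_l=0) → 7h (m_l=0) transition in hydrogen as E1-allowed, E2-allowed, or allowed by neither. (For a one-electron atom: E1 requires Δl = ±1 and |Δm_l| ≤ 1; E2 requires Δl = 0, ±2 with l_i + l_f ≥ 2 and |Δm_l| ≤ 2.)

neither

Δl = 5 − 0 = +5; l_i + l_f = 5.
Δm_l = +0.
E1 (Δl = ±1, |Δm_l| ≤ 1): not satisfied.
E2 (Δl = 0,±2, l_i+l_f ≥ 2, |Δm_l| ≤ 2): not satisfied.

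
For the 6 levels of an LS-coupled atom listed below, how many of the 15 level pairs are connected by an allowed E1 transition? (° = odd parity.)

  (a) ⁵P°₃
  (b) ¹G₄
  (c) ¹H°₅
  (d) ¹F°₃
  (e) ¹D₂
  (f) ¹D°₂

(a)–(b): forbidden (ΔS, ΔL).
(a)–(c): forbidden (parity, ΔS, ΔL, ΔJ).
(a)–(d): forbidden (parity, ΔS, ΔL).
(a)–(e): forbidden (ΔS).
(a)–(f): forbidden (parity, ΔS).
(b)–(c): allowed.
(b)–(d): allowed.
(b)–(e): forbidden (parity, ΔL, ΔJ).
(b)–(f): forbidden (ΔL, ΔJ).
(c)–(d): forbidden (parity, ΔL, ΔJ).
(c)–(e): forbidden (ΔL, ΔJ).
(c)–(f): forbidden (parity, ΔL, ΔJ).
(d)–(e): allowed.
(d)–(f): forbidden (parity).
(e)–(f): allowed.
Allowed pairs: 4 of 15.

4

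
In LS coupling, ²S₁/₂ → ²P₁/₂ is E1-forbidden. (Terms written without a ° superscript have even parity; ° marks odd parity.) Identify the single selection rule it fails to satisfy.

Parity must change: even → even — ✗.
ΔS = 0: S: 1/2 → 1/2 — ✓.
ΔL = 0, ±1 (not L=0↔0): L: 0 → 1, ΔL = +1 — ✓.
ΔJ = 0, ±1 (not J=0↔0): J: 1/2 → 1/2, ΔJ = +0 — ✓.

parity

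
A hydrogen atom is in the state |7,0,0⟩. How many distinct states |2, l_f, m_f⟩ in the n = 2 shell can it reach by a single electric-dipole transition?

E1 requires Δl = ±1, so l_f ∈ {-1, 1}; with 0 ≤ l_f ≤ n_f−1 = 1, the allowed l_f values are {1}.
For l_f = 1: m_f ∈ {m_i−1, m_i, m_i+1} ∩ [−1, 1] = {-1, 0, 1} → 3 states.
Total: 3.

3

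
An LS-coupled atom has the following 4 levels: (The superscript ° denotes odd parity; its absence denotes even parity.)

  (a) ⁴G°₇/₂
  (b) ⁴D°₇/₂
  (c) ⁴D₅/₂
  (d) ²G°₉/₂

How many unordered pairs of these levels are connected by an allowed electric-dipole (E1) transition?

(a)–(b): forbidden (parity, ΔL).
(a)–(c): forbidden (ΔL).
(a)–(d): forbidden (parity, ΔS).
(b)–(c): allowed.
(b)–(d): forbidden (parity, ΔS, ΔL).
(c)–(d): forbidden (ΔS, ΔL, ΔJ).
Allowed pairs: 1 of 6.

1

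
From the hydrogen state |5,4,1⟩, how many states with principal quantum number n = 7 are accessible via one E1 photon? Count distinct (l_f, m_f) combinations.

E1 requires Δl = ±1, so l_f ∈ {3, 5}; with 0 ≤ l_f ≤ n_f−1 = 6, the allowed l_f values are {3, 5}.
For l_f = 3: m_f ∈ {m_i−1, m_i, m_i+1} ∩ [−3, 3] = {0, 1, 2} → 3 states.
For l_f = 5: m_f ∈ {m_i−1, m_i, m_i+1} ∩ [−5, 5] = {0, 1, 2} → 3 states.
Total: 6.

6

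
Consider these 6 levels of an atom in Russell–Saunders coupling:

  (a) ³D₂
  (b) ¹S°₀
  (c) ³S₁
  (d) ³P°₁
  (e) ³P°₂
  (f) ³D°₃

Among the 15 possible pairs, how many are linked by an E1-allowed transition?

5

(a)–(b): forbidden (ΔS, ΔL, ΔJ).
(a)–(c): forbidden (parity, ΔL).
(a)–(d): allowed.
(a)–(e): allowed.
(a)–(f): allowed.
(b)–(c): forbidden (ΔS, ΔL).
(b)–(d): forbidden (parity, ΔS).
(b)–(e): forbidden (parity, ΔS, ΔJ).
(b)–(f): forbidden (parity, ΔS, ΔL, ΔJ).
(c)–(d): allowed.
(c)–(e): allowed.
(c)–(f): forbidden (ΔL, ΔJ).
(d)–(e): forbidden (parity).
(d)–(f): forbidden (parity, ΔJ).
(e)–(f): forbidden (parity).
Allowed pairs: 5 of 15.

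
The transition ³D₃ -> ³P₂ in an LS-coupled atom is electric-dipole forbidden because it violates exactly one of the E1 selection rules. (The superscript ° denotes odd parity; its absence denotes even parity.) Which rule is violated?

Initial level: S=1, L=2, J=3, parity even. Final level: S=1, L=1, J=2, parity even.
ΔJ = 0, ±1 (not J=0↔0): J: 3 → 2, ΔJ = -1 — ok.
ΔL = 0, ±1 (not L=0↔0): L: 2 → 1, ΔL = -1 — ok.
ΔS = 0: S: 1 → 1 — ok.
Parity must change: even → even — fails.

parity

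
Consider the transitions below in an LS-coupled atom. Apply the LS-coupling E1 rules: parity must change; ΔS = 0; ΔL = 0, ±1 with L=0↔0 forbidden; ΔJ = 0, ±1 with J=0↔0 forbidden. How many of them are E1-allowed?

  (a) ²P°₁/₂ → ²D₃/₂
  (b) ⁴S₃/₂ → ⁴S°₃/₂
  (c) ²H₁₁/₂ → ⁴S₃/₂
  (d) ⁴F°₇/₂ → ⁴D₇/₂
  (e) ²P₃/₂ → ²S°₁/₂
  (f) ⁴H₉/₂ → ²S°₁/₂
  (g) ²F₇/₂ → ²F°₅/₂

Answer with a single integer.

4

(a) allowed
(b) forbidden (ΔL fails)
(c) forbidden (parity, ΔS, ΔL, ΔJ fail)
(d) allowed
(e) allowed
(f) forbidden (ΔS, ΔL, ΔJ fail)
(g) allowed
Total allowed: 4 of 7.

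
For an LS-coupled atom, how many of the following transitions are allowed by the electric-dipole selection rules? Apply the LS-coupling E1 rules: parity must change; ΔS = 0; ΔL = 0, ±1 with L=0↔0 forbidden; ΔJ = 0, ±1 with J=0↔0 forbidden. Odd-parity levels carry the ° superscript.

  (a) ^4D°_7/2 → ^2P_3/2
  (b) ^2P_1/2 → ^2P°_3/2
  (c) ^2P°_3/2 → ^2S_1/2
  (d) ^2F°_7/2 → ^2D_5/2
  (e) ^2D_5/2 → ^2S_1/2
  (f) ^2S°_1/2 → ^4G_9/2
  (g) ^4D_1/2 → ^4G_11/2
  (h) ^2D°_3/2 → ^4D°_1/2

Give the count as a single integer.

(a) forbidden (ΔS, ΔJ fail)
(b) allowed
(c) allowed
(d) allowed
(e) forbidden (parity, ΔL, ΔJ fail)
(f) forbidden (ΔS, ΔL, ΔJ fail)
(g) forbidden (parity, ΔL, ΔJ fail)
(h) forbidden (parity, ΔS fail)
Total allowed: 3 of 8.

3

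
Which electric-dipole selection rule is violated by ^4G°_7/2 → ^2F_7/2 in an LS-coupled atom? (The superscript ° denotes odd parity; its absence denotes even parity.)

the ΔS = 0 rule

Parity must change: odd → even — passes.
ΔS = 0: S: 3/2 → 1/2 — fails.
ΔL = 0, ±1 (not L=0↔0): L: 4 → 3, ΔL = -1 — passes.
ΔJ = 0, ±1 (not J=0↔0): J: 7/2 → 7/2, ΔJ = +0 — passes.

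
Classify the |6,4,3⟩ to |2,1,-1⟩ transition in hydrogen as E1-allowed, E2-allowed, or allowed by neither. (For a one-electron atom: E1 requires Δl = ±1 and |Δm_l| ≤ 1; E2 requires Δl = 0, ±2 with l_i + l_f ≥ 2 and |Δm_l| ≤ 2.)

Δl = 1 − 4 = -3; l_i + l_f = 5.
Δm_l = -4.
E1 (Δl = ±1, |Δm_l| ≤ 1): not satisfied.
E2 (Δl = 0,±2, l_i+l_f ≥ 2, |Δm_l| ≤ 2): not satisfied.

neither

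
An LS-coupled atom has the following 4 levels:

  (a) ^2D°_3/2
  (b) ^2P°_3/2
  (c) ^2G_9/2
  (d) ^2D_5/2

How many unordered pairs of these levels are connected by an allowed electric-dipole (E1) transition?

2

(a)–(b): forbidden (parity).
(a)–(c): forbidden (ΔL, ΔJ).
(a)–(d): allowed.
(b)–(c): forbidden (ΔL, ΔJ).
(b)–(d): allowed.
(c)–(d): forbidden (parity, ΔL, ΔJ).
Allowed pairs: 2 of 6.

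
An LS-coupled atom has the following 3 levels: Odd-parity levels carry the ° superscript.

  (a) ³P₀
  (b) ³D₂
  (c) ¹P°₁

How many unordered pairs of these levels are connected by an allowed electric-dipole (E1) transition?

(a)–(b): forbidden (parity, ΔJ).
(a)–(c): forbidden (ΔS).
(b)–(c): forbidden (ΔS).
Allowed pairs: 0 of 3.

0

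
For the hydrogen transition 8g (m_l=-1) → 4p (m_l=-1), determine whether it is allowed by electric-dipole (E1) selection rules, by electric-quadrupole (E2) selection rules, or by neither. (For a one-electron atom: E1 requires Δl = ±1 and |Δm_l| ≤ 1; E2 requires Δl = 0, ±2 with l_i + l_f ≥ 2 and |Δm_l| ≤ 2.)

neither

Δl = 1 − 4 = -3; l_i + l_f = 5.
Δm_l = +0.
E1 (Δl = ±1, |Δm_l| ≤ 1): not satisfied.
E2 (Δl = 0,±2, l_i+l_f ≥ 2, |Δm_l| ≤ 2): not satisfied.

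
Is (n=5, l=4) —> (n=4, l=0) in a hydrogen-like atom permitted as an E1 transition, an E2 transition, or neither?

Δl = 0 − 4 = -4; l_i + l_f = 4.
E1 (Δl = ±1): not satisfied.
E2 (Δl = 0,±2, l_i+l_f ≥ 2): not satisfied.

neither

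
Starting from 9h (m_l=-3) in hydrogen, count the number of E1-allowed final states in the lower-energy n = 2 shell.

E1 requires l_f ∈ {4, 6}, but neither lies in [0, 1], so no final state is reachable.
Total: 0.

0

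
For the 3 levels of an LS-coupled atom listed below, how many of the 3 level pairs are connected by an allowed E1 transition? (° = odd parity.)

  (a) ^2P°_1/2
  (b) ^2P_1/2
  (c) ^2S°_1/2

(a)–(b): allowed.
(a)–(c): forbidden (parity).
(b)–(c): allowed.
Allowed pairs: 2 of 3.

2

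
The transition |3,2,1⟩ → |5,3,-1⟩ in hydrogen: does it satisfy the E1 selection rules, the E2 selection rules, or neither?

neither

Δl = 3 − 2 = +1; l_i + l_f = 5.
Δm_l = -2.
E1 (Δl = ±1, |Δm_l| ≤ 1): not satisfied.
E2 (Δl = 0,±2, l_i+l_f ≥ 2, |Δm_l| ≤ 2): not satisfied.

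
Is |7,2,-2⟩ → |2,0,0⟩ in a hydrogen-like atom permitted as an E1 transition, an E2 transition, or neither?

E2

Δl = 0 − 2 = -2; l_i + l_f = 2.
Δm_l = +2.
E1 (Δl = ±1, |Δm_l| ≤ 1): not satisfied.
E2 (Δl = 0,±2, l_i+l_f ≥ 2, |Δm_l| ≤ 2): satisfied.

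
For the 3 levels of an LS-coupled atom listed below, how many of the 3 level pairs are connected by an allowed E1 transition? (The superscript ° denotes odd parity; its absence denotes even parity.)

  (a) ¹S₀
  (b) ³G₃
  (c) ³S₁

(a)–(b): forbidden (parity, ΔS, ΔL, ΔJ).
(a)–(c): forbidden (parity, ΔS, ΔL).
(b)–(c): forbidden (parity, ΔL, ΔJ).
Allowed pairs: 0 of 3.

0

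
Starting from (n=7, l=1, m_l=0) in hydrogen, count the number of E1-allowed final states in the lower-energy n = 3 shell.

E1 requires Δl = ±1, so l_f ∈ {0, 2}; with 0 ≤ l_f ≤ n_f−1 = 2, the allowed l_f values are {0, 2}.
For l_f = 0: m_f ∈ {m_i−1, m_i, m_i+1} ∩ [−0, 0] = {0} → 1 state.
For l_f = 2: m_f ∈ {m_i−1, m_i, m_i+1} ∩ [−2, 2] = {-1, 0, 1} → 3 states.
Total: 4.

4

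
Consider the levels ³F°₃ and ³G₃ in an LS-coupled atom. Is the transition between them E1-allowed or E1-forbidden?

Initial level: S=1, L=3, J=3, parity odd. Final level: S=1, L=4, J=3, parity even.
ΔJ = 0, ±1 (not J=0↔0): J: 3 → 3, ΔJ = +0 — passes.
ΔS = 0: S: 1 → 1 — passes.
Parity must change: odd → even — passes.
ΔL = 0, ±1 (not L=0↔0): L: 3 → 4, ΔL = +1 — passes.
All four E1 rules are satisfied.

allowed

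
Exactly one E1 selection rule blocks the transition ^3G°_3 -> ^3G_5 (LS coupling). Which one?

Reading off the term symbols: S 1→1, L 4→4, J 3→5, parity odd→even.
Parity must change: odd → even — ok.
ΔS = 0: S: 1 → 1 — ok.
ΔL = 0, ±1 (not L=0↔0): L: 4 → 4, ΔL = +0 — ok.
ΔJ = 0, ±1 (not J=0↔0): J: 3 → 5, ΔJ = +2 — fails.

the ΔJ = 0, ±1 rule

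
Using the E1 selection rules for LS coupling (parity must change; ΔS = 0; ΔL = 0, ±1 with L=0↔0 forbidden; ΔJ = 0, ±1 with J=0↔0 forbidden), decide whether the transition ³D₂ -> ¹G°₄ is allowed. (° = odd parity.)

forbidden

Parity must change: even → odd — ok.
ΔS = 0: S: 1 → 0 — fails.
ΔL = 0, ±1 (not L=0↔0): L: 2 → 4, ΔL = +2 — fails.
ΔJ = 0, ±1 (not J=0↔0): J: 2 → 4, ΔJ = +2 — fails.
Rule(s) violated: ΔS, ΔL, ΔJ.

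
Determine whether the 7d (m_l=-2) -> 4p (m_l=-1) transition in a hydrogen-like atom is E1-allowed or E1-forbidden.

l: 2 → 1 (Δl = -1). Δl = ±1 ✓.
m_l: -2 → -1 (Δm_l = +1). |Δm_l| ≤ 1 ✓.
All E1 selection rules are satisfied.

allowed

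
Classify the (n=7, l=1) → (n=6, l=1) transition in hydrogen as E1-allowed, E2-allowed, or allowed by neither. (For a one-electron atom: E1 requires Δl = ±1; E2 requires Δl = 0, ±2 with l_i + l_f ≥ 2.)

E2

Δl = 1 − 1 = +0; l_i + l_f = 2.
E1 (Δl = ±1): not satisfied.
E2 (Δl = 0,±2, l_i+l_f ≥ 2): satisfied.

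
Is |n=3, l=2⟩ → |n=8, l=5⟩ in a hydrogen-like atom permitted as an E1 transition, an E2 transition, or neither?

neither

Δl = 5 − 2 = +3; l_i + l_f = 7.
E1 (Δl = ±1): not satisfied.
E2 (Δl = 0,±2, l_i+l_f ≥ 2): not satisfied.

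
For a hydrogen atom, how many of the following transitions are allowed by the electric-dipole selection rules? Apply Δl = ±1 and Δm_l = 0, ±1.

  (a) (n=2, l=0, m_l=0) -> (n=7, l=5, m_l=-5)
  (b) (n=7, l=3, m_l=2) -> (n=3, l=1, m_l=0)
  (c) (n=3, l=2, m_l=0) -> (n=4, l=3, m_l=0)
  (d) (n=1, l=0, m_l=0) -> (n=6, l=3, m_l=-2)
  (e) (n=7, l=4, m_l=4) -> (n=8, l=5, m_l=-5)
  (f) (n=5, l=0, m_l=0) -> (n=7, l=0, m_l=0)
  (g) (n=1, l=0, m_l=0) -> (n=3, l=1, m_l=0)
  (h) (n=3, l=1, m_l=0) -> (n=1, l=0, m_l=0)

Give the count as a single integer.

(a) forbidden — Δl = +5 (E1 requires Δl = ±1); Δm_l = -5 (E1 requires Δm_l = 0, ±1)
(b) forbidden — Δl = -2 (E1 requires Δl = ±1); Δm_l = -2 (E1 requires Δm_l = 0, ±1)
(c) allowed
(d) forbidden — Δl = +3 (E1 requires Δl = ±1); Δm_l = -2 (E1 requires Δm_l = 0, ±1)
(e) forbidden — Δm_l = -9 (E1 requires Δm_l = 0, ±1)
(f) forbidden — Δl = +0 (E1 requires Δl = ±1)
(g) allowed
(h) allowed
Total allowed: 3 of 8.

3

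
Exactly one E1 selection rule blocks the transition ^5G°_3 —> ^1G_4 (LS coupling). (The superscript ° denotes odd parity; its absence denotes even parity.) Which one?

Parity must change: odd → even — satisfied.
ΔS = 0: S: 2 → 0 — violated.
ΔL = 0, ±1 (not L=0↔0): L: 4 → 4, ΔL = +0 — satisfied.
ΔJ = 0, ±1 (not J=0↔0): J: 3 → 4, ΔJ = +1 — satisfied.

the ΔS = 0 rule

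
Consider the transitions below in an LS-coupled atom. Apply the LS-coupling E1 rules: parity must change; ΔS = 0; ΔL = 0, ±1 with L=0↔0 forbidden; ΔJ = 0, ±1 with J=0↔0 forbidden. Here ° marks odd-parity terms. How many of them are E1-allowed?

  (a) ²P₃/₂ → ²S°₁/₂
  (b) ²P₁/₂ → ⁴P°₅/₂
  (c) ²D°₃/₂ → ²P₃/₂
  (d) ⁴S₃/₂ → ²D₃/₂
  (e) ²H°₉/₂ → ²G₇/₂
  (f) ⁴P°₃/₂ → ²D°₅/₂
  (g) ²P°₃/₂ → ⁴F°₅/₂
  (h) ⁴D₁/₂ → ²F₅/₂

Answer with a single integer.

(a) allowed
(b) forbidden (ΔS, ΔJ fail)
(c) allowed
(d) forbidden (parity, ΔS, ΔL fail)
(e) allowed
(f) forbidden (parity, ΔS fail)
(g) forbidden (parity, ΔS, ΔL fail)
(h) forbidden (parity, ΔS, ΔJ fail)
Total allowed: 3 of 8.

3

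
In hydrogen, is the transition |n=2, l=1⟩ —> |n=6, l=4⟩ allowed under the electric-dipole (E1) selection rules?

forbidden

l: 1 → 4 (Δl = +3). Δl = ±1 ✗.
The transition is electric-dipole forbidden.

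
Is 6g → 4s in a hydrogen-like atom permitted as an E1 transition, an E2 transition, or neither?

Δl = 0 − 4 = -4; l_i + l_f = 4.
E1 (Δl = ±1): not satisfied.
E2 (Δl = 0,±2, l_i+l_f ≥ 2): not satisfied.

neither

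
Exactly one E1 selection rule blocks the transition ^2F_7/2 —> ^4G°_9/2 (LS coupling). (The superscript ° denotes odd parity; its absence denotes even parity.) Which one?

the ΔS = 0 rule

Initial level: S=1/2, L=3, J=7/2, parity even. Final level: S=3/2, L=4, J=9/2, parity odd.
Parity must change: even → odd — ✓.
ΔS = 0: S: 1/2 → 3/2 — ✗.
ΔL = 0, ±1 (not L=0↔0): L: 3 → 4, ΔL = +1 — ✓.
ΔJ = 0, ±1 (not J=0↔0): J: 7/2 → 9/2, ΔJ = +1 — ✓.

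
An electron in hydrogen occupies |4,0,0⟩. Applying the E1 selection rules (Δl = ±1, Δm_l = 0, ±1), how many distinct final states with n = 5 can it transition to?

3

E1 requires Δl = ±1, so l_f ∈ {-1, 1}; with 0 ≤ l_f ≤ n_f−1 = 4, the allowed l_f values are {1}.
For l_f = 1: m_f ∈ {m_i−1, m_i, m_i+1} ∩ [−1, 1] = {-1, 0, 1} → 3 states.
Total: 3.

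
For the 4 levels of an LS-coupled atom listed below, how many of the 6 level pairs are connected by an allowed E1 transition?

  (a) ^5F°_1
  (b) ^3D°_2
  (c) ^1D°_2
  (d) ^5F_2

1

(a)–(b): forbidden (parity, ΔS).
(a)–(c): forbidden (parity, ΔS).
(a)–(d): allowed.
(b)–(c): forbidden (parity, ΔS).
(b)–(d): forbidden (ΔS).
(c)–(d): forbidden (ΔS).
Allowed pairs: 1 of 6.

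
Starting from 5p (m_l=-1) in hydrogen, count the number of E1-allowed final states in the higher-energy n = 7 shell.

4

E1 requires Δl = ±1, so l_f ∈ {0, 2}; with 0 ≤ l_f ≤ n_f−1 = 6, the allowed l_f values are {0, 2}.
For l_f = 0: m_f ∈ {m_i−1, m_i, m_i+1} ∩ [−0, 0] = {0} → 1 state.
For l_f = 2: m_f ∈ {m_i−1, m_i, m_i+1} ∩ [−2, 2] = {-2, -1, 0} → 3 states.
Total: 4.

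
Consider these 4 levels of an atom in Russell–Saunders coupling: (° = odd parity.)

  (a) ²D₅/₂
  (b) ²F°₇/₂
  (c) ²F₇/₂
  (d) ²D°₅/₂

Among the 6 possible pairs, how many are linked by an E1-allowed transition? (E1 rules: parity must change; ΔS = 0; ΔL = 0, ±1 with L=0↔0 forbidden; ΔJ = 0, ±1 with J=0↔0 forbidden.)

4

(a)–(b): allowed.
(a)–(c): forbidden (parity).
(a)–(d): allowed.
(b)–(c): allowed.
(b)–(d): forbidden (parity).
(c)–(d): allowed.
Allowed pairs: 4 of 6.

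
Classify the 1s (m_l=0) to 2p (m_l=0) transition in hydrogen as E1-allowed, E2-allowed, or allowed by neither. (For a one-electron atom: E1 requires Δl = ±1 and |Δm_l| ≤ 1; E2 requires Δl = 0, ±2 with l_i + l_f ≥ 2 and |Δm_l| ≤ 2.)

E1

Δl = 1 − 0 = +1; l_i + l_f = 1.
Δm_l = +0.
E1 (Δl = ±1, |Δm_l| ≤ 1): satisfied.
E2 (Δl = 0,±2, l_i+l_f ≥ 2, |Δm_l| ≤ 2): not satisfied.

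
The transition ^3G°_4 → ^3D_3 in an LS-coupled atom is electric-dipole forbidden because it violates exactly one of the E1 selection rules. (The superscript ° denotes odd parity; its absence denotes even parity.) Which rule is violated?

the ΔL = 0, ±1 rule

Initial level: S=1, L=4, J=4, parity odd. Final level: S=1, L=2, J=3, parity even.
Parity must change: odd → even — passes.
ΔS = 0: S: 1 → 1 — passes.
ΔL = 0, ±1 (not L=0↔0): L: 4 → 2, ΔL = -2 — fails.
ΔJ = 0, ±1 (not J=0↔0): J: 4 → 3, ΔJ = -1 — passes.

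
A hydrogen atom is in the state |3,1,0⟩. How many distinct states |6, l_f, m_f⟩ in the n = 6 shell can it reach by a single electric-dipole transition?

E1 requires Δl = ±1, so l_f ∈ {0, 2}; with 0 ≤ l_f ≤ n_f−1 = 5, the allowed l_f values are {0, 2}.
For l_f = 0: m_f ∈ {m_i−1, m_i, m_i+1} ∩ [−0, 0] = {0} → 1 state.
For l_f = 2: m_f ∈ {m_i−1, m_i, m_i+1} ∩ [−2, 2] = {-1, 0, 1} → 3 states.
Total: 4.

4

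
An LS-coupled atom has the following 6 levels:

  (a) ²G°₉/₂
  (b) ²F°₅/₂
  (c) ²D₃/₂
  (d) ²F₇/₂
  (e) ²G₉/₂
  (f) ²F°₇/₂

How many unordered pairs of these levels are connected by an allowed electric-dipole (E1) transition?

6

(a)–(b): forbidden (parity, ΔJ).
(a)–(c): forbidden (ΔL, ΔJ).
(a)–(d): allowed.
(a)–(e): allowed.
(a)–(f): forbidden (parity).
(b)–(c): allowed.
(b)–(d): allowed.
(b)–(e): forbidden (ΔJ).
(b)–(f): forbidden (parity).
(c)–(d): forbidden (parity, ΔJ).
(c)–(e): forbidden (parity, ΔL, ΔJ).
(c)–(f): forbidden (ΔJ).
(d)–(e): forbidden (parity).
(d)–(f): allowed.
(e)–(f): allowed.
Allowed pairs: 6 of 15.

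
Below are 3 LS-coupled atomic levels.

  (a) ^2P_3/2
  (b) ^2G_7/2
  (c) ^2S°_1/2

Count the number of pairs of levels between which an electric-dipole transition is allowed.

1

(a)–(b): forbidden (parity, ΔL, ΔJ).
(a)–(c): allowed.
(b)–(c): forbidden (ΔL, ΔJ).
Allowed pairs: 1 of 3.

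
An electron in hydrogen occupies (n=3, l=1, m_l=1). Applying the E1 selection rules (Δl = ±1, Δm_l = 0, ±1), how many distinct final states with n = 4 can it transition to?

4

E1 requires Δl = ±1, so l_f ∈ {0, 2}; with 0 ≤ l_f ≤ n_f−1 = 3, the allowed l_f values are {0, 2}.
For l_f = 0: m_f ∈ {m_i−1, m_i, m_i+1} ∩ [−0, 0] = {0} → 1 state.
For l_f = 2: m_f ∈ {m_i−1, m_i, m_i+1} ∩ [−2, 2] = {0, 1, 2} → 3 states.
Total: 4.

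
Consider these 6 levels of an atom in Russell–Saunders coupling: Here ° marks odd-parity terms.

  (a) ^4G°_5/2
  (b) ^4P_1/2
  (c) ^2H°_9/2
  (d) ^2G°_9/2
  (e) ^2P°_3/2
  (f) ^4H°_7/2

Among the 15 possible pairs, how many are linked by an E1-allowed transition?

0

(a)–(b): forbidden (ΔL, ΔJ).
(a)–(c): forbidden (parity, ΔS, ΔJ).
(a)–(d): forbidden (parity, ΔS, ΔJ).
(a)–(e): forbidden (parity, ΔS, ΔL).
(a)–(f): forbidden (parity).
(b)–(c): forbidden (ΔS, ΔL, ΔJ).
(b)–(d): forbidden (ΔS, ΔL, ΔJ).
(b)–(e): forbidden (ΔS).
(b)–(f): forbidden (ΔL, ΔJ).
(c)–(d): forbidden (parity).
(c)–(e): forbidden (parity, ΔL, ΔJ).
(c)–(f): forbidden (parity, ΔS).
(d)–(e): forbidden (parity, ΔL, ΔJ).
(d)–(f): forbidden (parity, ΔS).
(e)–(f): forbidden (parity, ΔS, ΔL, ΔJ).
Allowed pairs: 0 of 15.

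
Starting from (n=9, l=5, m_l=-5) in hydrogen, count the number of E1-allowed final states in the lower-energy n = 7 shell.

4

E1 requires Δl = ±1, so l_f ∈ {4, 6}; with 0 ≤ l_f ≤ n_f−1 = 6, the allowed l_f values are {4, 6}.
For l_f = 4: m_f ∈ {m_i−1, m_i, m_i+1} ∩ [−4, 4] = {-4} → 1 state.
For l_f = 6: m_f ∈ {m_i−1, m_i, m_i+1} ∩ [−6, 6] = {-6, -5, -4} → 3 states.
Total: 4.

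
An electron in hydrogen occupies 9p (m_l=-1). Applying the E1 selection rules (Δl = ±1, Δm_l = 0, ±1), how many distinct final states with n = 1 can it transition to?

1

E1 requires Δl = ±1, so l_f ∈ {0, 2}; with 0 ≤ l_f ≤ n_f−1 = 0, the allowed l_f values are {0}.
For l_f = 0: m_f ∈ {m_i−1, m_i, m_i+1} ∩ [−0, 0] = {0} → 1 state.
Total: 1.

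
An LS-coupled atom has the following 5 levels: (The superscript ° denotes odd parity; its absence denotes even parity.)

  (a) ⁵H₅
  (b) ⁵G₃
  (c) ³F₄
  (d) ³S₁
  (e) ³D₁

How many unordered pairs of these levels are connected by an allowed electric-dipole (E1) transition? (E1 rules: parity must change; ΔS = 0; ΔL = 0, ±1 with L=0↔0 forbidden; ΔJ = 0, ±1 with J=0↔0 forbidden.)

0

(a)–(b): forbidden (parity, ΔJ).
(a)–(c): forbidden (parity, ΔS, ΔL).
(a)–(d): forbidden (parity, ΔS, ΔL, ΔJ).
(a)–(e): forbidden (parity, ΔS, ΔL, ΔJ).
(b)–(c): forbidden (parity, ΔS).
(b)–(d): forbidden (parity, ΔS, ΔL, ΔJ).
(b)–(e): forbidden (parity, ΔS, ΔL, ΔJ).
(c)–(d): forbidden (parity, ΔL, ΔJ).
(c)–(e): forbidden (parity, ΔJ).
(d)–(e): forbidden (parity, ΔL).
Allowed pairs: 0 of 10.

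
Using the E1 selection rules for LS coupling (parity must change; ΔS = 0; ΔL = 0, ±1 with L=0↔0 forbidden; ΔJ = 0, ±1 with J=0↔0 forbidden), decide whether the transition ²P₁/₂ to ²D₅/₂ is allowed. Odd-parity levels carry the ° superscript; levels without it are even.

ΔL = 0, ±1 (not L=0↔0): L: 1 → 2, ΔL = +1 — ✓.
ΔJ = 0, ±1 (not J=0↔0): J: 1/2 → 5/2, ΔJ = +2 — ✗.
ΔS = 0: S: 1/2 → 1/2 — ✓.
Parity must change: even → even — ✗.
Rule(s) violated: parity, ΔJ.

forbidden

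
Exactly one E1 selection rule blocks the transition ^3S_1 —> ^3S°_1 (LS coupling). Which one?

the L=0 ↔ L=0 exclusion

Initial level: S=1, L=0, J=1, parity even. Final level: S=1, L=0, J=1, parity odd.
Parity must change: even → odd — ✓.
ΔS = 0: S: 1 → 1 — ✓.
ΔL = 0, ±1 (not L=0↔0): L: 0 → 0, ΔL = +0 — ✗.
ΔJ = 0, ±1 (not J=0↔0): J: 1 → 1, ΔJ = +0 — ✓.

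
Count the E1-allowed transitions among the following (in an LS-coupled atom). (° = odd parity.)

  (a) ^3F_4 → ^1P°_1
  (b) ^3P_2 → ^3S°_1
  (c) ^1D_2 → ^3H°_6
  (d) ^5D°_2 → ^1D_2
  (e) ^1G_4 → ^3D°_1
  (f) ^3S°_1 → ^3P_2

2

(a) forbidden (ΔS, ΔL, ΔJ fail)
(b) allowed
(c) forbidden (ΔS, ΔL, ΔJ fail)
(d) forbidden (ΔS fails)
(e) forbidden (ΔS, ΔL, ΔJ fail)
(f) allowed
Total allowed: 2 of 6.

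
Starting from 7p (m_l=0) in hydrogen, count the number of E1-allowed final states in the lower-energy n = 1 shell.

1

E1 requires Δl = ±1, so l_f ∈ {0, 2}; with 0 ≤ l_f ≤ n_f−1 = 0, the allowed l_f values are {0}.
For l_f = 0: m_f ∈ {m_i−1, m_i, m_i+1} ∩ [−0, 0] = {0} → 1 state.
Total: 1.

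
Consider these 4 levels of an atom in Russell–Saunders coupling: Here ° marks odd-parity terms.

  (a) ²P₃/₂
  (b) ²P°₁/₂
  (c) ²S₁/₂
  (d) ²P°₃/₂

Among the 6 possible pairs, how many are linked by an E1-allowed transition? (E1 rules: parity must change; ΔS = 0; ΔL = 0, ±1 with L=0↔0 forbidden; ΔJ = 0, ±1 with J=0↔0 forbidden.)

(a)–(b): allowed.
(a)–(c): forbidden (parity).
(a)–(d): allowed.
(b)–(c): allowed.
(b)–(d): forbidden (parity).
(c)–(d): allowed.
Allowed pairs: 4 of 6.

4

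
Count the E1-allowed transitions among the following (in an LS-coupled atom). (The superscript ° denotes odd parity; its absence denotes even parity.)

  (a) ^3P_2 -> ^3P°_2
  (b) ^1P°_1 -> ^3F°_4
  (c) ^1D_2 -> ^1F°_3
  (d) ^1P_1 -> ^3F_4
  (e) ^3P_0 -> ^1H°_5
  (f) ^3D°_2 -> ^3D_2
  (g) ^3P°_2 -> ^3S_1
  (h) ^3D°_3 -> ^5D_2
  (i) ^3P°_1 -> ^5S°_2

(a) allowed
(b) forbidden (parity, ΔS, ΔL, ΔJ fail)
(c) allowed
(d) forbidden (parity, ΔS, ΔL, ΔJ fail)
(e) forbidden (ΔS, ΔL, ΔJ fail)
(f) allowed
(g) allowed
(h) forbidden (ΔS fails)
(i) forbidden (parity, ΔS fail)
Total allowed: 4 of 9.

4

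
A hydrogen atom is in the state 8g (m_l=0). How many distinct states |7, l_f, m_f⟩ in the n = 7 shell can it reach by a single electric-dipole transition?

E1 requires Δl = ±1, so l_f ∈ {3, 5}; with 0 ≤ l_f ≤ n_f−1 = 6, the allowed l_f values are {3, 5}.
For l_f = 3: m_f ∈ {m_i−1, m_i, m_i+1} ∩ [−3, 3] = {-1, 0, 1} → 3 states.
For l_f = 5: m_f ∈ {m_i−1, m_i, m_i+1} ∩ [−5, 5] = {-1, 0, 1} → 3 states.
Total: 6.

6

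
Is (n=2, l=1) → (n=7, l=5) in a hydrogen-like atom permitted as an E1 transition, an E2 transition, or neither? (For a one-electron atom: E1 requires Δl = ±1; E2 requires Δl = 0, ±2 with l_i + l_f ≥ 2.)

neither

Δl = 5 − 1 = +4; l_i + l_f = 6.
E1 (Δl = ±1): not satisfied.
E2 (Δl = 0,±2, l_i+l_f ≥ 2): not satisfied.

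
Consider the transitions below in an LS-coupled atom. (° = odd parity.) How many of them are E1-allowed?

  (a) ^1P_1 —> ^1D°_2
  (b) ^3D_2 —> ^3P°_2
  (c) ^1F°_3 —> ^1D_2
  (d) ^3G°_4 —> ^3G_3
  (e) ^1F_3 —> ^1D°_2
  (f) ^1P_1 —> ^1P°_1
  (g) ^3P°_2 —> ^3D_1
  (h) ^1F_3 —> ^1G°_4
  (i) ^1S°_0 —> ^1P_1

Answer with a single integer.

(a) allowed
(b) allowed
(c) allowed
(d) allowed
(e) allowed
(f) allowed
(g) allowed
(h) allowed
(i) allowed
Total allowed: 9 of 9.

9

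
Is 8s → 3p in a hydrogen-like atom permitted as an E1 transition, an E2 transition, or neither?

E1

Δl = 1 − 0 = +1; l_i + l_f = 1.
E1 (Δl = ±1): satisfied.
E2 (Δl = 0,±2, l_i+l_f ≥ 2): not satisfied.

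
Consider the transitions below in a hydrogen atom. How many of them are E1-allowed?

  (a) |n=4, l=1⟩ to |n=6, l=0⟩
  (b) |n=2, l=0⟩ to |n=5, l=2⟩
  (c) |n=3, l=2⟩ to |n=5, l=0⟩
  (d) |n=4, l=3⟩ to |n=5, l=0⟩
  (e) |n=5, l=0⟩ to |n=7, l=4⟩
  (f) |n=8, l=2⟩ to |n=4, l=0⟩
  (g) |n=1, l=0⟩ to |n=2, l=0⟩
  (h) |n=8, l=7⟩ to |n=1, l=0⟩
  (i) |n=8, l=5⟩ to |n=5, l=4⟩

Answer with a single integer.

2

(a) allowed
(b) forbidden — Δl = +2 (E1 requires Δl = ±1)
(c) forbidden — Δl = -2 (E1 requires Δl = ±1)
(d) forbidden — Δl = -3 (E1 requires Δl = ±1)
(e) forbidden — Δl = +4 (E1 requires Δl = ±1)
(f) forbidden — Δl = -2 (E1 requires Δl = ±1)
(g) forbidden — Δl = +0 (E1 requires Δl = ±1)
(h) forbidden — Δl = -7 (E1 requires Δl = ±1)
(i) allowed
Total allowed: 2 of 9.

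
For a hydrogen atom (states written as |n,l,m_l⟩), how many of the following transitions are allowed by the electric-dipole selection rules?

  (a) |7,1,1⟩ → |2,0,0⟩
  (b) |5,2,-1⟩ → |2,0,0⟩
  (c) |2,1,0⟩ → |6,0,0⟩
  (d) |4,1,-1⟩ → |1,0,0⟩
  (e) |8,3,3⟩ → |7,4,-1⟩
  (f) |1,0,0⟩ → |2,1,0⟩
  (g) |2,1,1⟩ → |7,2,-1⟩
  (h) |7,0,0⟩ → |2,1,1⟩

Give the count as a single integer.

(a) allowed
(b) forbidden — Δl = -2 (E1 requires Δl = ±1)
(c) allowed
(d) allowed
(e) forbidden — Δm_l = -4 (E1 requires Δm_l = 0, ±1)
(f) allowed
(g) forbidden — Δm_l = -2 (E1 requires Δm_l = 0, ±1)
(h) allowed
Total allowed: 5 of 8.

5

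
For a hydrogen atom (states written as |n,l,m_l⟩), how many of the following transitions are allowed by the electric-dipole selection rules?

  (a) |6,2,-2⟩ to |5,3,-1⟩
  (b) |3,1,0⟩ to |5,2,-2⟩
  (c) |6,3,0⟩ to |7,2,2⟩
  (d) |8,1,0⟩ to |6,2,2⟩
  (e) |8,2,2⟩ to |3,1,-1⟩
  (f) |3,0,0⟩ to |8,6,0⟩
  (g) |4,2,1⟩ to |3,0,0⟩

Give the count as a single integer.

1

(a) allowed
(b) forbidden — Δm_l = -2 (E1 requires Δm_l = 0, ±1)
(c) forbidden — Δm_l = +2 (E1 requires Δm_l = 0, ±1)
(d) forbidden — Δm_l = +2 (E1 requires Δm_l = 0, ±1)
(e) forbidden — Δm_l = -3 (E1 requires Δm_l = 0, ±1)
(f) forbidden — Δl = +6 (E1 requires Δl = ±1)
(g) forbidden — Δl = -2 (E1 requires Δl = ±1)
Total allowed: 1 of 7.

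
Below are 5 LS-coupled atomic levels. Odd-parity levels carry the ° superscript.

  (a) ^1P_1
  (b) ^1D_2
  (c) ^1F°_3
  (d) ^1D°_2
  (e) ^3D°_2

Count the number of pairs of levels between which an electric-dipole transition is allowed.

(a)–(b): forbidden (parity).
(a)–(c): forbidden (ΔL, ΔJ).
(a)–(d): allowed.
(a)–(e): forbidden (ΔS).
(b)–(c): allowed.
(b)–(d): allowed.
(b)–(e): forbidden (ΔS).
(c)–(d): forbidden (parity).
(c)–(e): forbidden (parity, ΔS).
(d)–(e): forbidden (parity, ΔS).
Allowed pairs: 3 of 10.

3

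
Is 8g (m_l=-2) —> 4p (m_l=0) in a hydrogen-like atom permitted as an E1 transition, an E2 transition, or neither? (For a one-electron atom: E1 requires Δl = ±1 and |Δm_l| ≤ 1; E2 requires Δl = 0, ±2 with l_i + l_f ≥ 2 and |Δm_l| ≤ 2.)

Δl = 1 − 4 = -3; l_i + l_f = 5.
Δm_l = +2.
E1 (Δl = ±1, |Δm_l| ≤ 1): not satisfied.
E2 (Δl = 0,±2, l_i+l_f ≥ 2, |Δm_l| ≤ 2): not satisfied.

neither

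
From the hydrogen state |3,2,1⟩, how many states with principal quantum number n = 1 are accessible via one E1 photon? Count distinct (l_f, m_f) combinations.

E1 requires l_f ∈ {1, 3}, but neither lies in [0, 0], so no final state is reachable.
Total: 0.

0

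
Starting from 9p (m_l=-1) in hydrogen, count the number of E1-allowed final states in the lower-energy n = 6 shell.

E1 requires Δl = ±1, so l_f ∈ {0, 2}; with 0 ≤ l_f ≤ n_f−1 = 5, the allowed l_f values are {0, 2}.
For l_f = 0: m_f ∈ {m_i−1, m_i, m_i+1} ∩ [−0, 0] = {0} → 1 state.
For l_f = 2: m_f ∈ {m_i−1, m_i, m_i+1} ∩ [−2, 2] = {-2, -1, 0} → 3 states.
Total: 4.

4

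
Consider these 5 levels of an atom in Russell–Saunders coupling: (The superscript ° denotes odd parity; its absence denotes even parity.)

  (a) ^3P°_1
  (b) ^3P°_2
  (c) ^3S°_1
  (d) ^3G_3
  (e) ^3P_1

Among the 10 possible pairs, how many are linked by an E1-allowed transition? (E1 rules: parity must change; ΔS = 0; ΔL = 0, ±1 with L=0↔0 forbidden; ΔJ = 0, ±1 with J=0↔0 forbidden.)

(a)–(b): forbidden (parity).
(a)–(c): forbidden (parity).
(a)–(d): forbidden (ΔL, ΔJ).
(a)–(e): allowed.
(b)–(c): forbidden (parity).
(b)–(d): forbidden (ΔL).
(b)–(e): allowed.
(c)–(d): forbidden (ΔL, ΔJ).
(c)–(e): allowed.
(d)–(e): forbidden (parity, ΔL, ΔJ).
Allowed pairs: 3 of 10.

3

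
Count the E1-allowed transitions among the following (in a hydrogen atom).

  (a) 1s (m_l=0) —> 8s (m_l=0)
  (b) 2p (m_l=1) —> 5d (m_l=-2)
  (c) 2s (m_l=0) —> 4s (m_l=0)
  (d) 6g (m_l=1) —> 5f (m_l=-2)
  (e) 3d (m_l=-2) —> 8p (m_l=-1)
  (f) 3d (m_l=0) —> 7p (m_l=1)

2

(a) forbidden — Δl = +0 (E1 requires Δl = ±1)
(b) forbidden — Δm_l = -3 (E1 requires Δm_l = 0, ±1)
(c) forbidden — Δl = +0 (E1 requires Δl = ±1)
(d) forbidden — Δm_l = -3 (E1 requires Δm_l = 0, ±1)
(e) allowed
(f) allowed
Total allowed: 2 of 6.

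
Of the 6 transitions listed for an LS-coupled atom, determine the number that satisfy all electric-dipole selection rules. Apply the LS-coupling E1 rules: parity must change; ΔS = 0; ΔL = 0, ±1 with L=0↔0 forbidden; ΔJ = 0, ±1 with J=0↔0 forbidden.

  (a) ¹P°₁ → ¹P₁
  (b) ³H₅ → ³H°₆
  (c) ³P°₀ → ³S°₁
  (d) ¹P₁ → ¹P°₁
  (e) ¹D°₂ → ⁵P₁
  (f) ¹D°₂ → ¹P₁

(a) allowed
(b) allowed
(c) forbidden (parity fails)
(d) allowed
(e) forbidden (ΔS fails)
(f) allowed
Total allowed: 4 of 6.

4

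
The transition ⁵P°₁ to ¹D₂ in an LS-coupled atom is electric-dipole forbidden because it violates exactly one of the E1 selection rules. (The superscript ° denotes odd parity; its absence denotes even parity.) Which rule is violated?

the ΔS = 0 rule

Reading off the term symbols: S 2→0, L 1→2, J 1→2, parity odd→even.
Parity must change: odd → even — ✓.
ΔS = 0: S: 2 → 0 — ✗.
ΔL = 0, ±1 (not L=0↔0): L: 1 → 2, ΔL = +1 — ✓.
ΔJ = 0, ±1 (not J=0↔0): J: 1 → 2, ΔJ = +1 — ✓.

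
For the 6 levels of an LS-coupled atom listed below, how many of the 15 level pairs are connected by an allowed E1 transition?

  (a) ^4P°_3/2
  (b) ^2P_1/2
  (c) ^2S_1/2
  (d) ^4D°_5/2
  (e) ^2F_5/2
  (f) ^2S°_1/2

1

(a)–(b): forbidden (ΔS).
(a)–(c): forbidden (ΔS).
(a)–(d): forbidden (parity).
(a)–(e): forbidden (ΔS, ΔL).
(a)–(f): forbidden (parity, ΔS).
(b)–(c): forbidden (parity).
(b)–(d): forbidden (ΔS, ΔJ).
(b)–(e): forbidden (parity, ΔL, ΔJ).
(b)–(f): allowed.
(c)–(d): forbidden (ΔS, ΔL, ΔJ).
(c)–(e): forbidden (parity, ΔL, ΔJ).
(c)–(f): forbidden (ΔL).
(d)–(e): forbidden (ΔS).
(d)–(f): forbidden (parity, ΔS, ΔL, ΔJ).
(e)–(f): forbidden (ΔL, ΔJ).
Allowed pairs: 1 of 15.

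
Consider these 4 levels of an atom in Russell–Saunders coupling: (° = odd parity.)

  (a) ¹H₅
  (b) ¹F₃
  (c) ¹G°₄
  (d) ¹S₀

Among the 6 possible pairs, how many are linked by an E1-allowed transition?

2

(a)–(b): forbidden (parity, ΔL, ΔJ).
(a)–(c): allowed.
(a)–(d): forbidden (parity, ΔL, ΔJ).
(b)–(c): allowed.
(b)–(d): forbidden (parity, ΔL, ΔJ).
(c)–(d): forbidden (ΔL, ΔJ).
Allowed pairs: 2 of 6.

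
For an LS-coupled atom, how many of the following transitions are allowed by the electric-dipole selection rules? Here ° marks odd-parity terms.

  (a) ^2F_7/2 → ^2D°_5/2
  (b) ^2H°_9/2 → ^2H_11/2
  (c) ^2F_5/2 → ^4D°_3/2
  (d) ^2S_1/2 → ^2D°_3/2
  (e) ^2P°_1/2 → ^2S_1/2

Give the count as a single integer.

3

(a) allowed
(b) allowed
(c) forbidden (ΔS fails)
(d) forbidden (ΔL fails)
(e) allowed
Total allowed: 3 of 5.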